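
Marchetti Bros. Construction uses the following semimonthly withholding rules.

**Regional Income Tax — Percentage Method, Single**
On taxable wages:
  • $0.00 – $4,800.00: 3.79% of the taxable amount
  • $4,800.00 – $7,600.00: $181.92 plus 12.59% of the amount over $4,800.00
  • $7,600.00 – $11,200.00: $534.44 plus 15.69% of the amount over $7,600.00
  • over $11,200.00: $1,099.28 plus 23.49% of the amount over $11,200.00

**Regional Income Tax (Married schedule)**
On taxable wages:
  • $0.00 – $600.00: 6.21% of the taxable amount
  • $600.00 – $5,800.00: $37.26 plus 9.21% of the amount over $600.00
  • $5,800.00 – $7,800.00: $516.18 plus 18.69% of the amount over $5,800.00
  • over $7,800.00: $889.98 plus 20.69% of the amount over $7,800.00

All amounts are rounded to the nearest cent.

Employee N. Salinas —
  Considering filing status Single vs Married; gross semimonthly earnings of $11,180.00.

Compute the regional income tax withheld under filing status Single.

Regional Income Tax (Single): taxable = $11,180.00
  $534.44 + 15.69% × ($11,180.00 − $7,600.00) = $534.44 + 15.69% × $3,580.00 = $1,096.14

$1,096.14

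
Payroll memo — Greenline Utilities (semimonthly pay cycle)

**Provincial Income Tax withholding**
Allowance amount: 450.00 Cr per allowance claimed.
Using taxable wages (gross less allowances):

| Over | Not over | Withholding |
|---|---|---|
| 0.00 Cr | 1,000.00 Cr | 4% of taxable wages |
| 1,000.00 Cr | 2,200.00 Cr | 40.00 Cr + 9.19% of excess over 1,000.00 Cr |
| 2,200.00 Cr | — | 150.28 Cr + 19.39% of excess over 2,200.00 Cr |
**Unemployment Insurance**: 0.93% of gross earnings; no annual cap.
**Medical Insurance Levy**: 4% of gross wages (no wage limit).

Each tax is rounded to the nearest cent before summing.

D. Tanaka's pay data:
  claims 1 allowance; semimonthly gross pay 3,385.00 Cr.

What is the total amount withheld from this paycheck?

459.68 Cr

Provincial Income Tax: taxable = 3,385.00 Cr − 1×450.00 Cr = 2,935.00 Cr
  150.28 Cr + 19.39% × (2,935.00 Cr − 2,200.00 Cr) = 150.28 Cr + 19.39% × 735.00 Cr = 292.80 Cr
Unemployment Insurance: 0.93% × 3,385.00 Cr = 31.48 Cr
Medical Insurance Levy: 4% × 3,385.00 Cr = 135.40 Cr
Total: 292.80 Cr + 31.48 Cr + 135.40 Cr = 459.68 Cr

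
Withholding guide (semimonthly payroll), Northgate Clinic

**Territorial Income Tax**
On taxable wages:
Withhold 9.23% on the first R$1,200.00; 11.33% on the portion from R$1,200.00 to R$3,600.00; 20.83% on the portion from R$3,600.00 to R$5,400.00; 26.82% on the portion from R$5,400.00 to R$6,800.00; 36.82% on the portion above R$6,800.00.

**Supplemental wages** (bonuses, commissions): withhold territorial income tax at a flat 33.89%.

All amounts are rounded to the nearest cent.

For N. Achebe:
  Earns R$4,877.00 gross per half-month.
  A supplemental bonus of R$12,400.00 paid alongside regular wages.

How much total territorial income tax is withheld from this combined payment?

Territorial Income Tax: taxable = R$4,877.00
  R$382.68 + 20.83% × (R$4,877.00 − R$3,600.00) = R$382.68 + 20.83% × R$1,277.00 = R$648.68
Supplemental (33.89% flat on bonus): 33.89% × R$12,400.00 = R$4,202.36
Total territorial income tax: R$648.68 + R$4,202.36 = R$4,851.04

R$4,851.04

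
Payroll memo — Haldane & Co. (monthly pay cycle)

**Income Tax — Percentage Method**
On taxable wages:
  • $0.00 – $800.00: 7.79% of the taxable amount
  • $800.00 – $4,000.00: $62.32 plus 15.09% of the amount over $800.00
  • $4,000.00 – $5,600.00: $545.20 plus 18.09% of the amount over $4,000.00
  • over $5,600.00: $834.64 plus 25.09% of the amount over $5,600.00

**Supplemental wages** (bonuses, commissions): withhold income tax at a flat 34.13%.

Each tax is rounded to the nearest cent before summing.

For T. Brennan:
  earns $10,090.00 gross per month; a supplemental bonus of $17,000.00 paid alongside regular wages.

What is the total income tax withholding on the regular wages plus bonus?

$7,763.28

Income Tax: taxable = $10,090.00
  $834.64 + 25.09% × ($10,090.00 − $5,600.00) = $834.64 + 25.09% × $4,490.00 = $1,961.18
Supplemental (34.13% flat on bonus): 34.13% × $17,000.00 = $5,802.10
Total income tax: $1,961.18 + $5,802.10 = $7,763.28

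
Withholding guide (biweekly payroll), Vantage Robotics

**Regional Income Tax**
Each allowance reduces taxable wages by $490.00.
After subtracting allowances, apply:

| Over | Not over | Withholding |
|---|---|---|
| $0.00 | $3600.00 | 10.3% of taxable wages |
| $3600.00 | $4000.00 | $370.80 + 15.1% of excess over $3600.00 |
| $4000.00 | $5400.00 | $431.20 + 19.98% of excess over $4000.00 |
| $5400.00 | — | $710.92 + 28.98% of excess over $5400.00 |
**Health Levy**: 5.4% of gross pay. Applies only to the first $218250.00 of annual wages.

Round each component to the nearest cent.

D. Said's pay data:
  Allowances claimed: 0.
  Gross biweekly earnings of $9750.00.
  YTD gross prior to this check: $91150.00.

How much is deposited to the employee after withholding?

Regional Income Tax: taxable = $9750.00
  $710.92 + 28.98% × ($9750.00 − $5400.00) = $710.92 + 28.98% × $4350.00 = $1971.55
Health Levy: 5.4% × $9750.00 = $526.50
Total withheld: $1971.55 + $526.50 = $2498.05
Net pay: $9750.00 − $2498.05 = $7251.95

$7251.95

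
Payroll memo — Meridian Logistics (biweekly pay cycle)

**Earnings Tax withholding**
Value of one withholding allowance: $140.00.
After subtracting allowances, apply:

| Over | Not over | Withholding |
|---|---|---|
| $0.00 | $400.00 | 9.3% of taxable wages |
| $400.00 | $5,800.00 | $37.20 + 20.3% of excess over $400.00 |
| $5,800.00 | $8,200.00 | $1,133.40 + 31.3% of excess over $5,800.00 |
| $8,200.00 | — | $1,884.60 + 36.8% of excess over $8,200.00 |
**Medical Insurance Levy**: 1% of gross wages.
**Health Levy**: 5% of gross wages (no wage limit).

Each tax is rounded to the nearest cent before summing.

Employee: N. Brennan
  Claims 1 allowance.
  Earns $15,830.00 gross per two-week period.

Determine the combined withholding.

Earnings Tax: taxable = $15,830.00 − 1×$140.00 = $15,690.00
  $1,884.60 + 36.8% × ($15,690.00 − $8,200.00) = $1,884.60 + 36.8% × $7,490.00 = $4,640.92
Medical Insurance Levy: 1% × $15,830.00 = $158.30
Health Levy: 5% × $15,830.00 = $791.50
Total: $4,640.92 + $158.30 + $791.50 = $5,590.72

$5,590.72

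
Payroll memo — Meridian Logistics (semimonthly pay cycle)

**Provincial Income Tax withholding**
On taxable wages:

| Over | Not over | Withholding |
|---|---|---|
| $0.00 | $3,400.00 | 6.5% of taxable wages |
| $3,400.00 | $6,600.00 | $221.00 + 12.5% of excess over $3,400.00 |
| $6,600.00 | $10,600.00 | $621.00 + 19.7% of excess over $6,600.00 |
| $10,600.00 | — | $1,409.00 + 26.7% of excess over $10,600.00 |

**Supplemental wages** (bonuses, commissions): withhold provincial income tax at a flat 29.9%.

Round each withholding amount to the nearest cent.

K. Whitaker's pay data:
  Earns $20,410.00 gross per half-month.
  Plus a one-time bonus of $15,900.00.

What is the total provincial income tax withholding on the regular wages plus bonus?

$8,782.37

Provincial Income Tax: taxable = $20,410.00
  $1,409.00 + 26.7% × ($20,410.00 − $10,600.00) = $1,409.00 + 26.7% × $9,810.00 = $4,028.27
Supplemental (29.9% flat on bonus): 29.9% × $15,900.00 = $4,754.10
Total provincial income tax: $4,028.27 + $4,754.10 = $8,782.37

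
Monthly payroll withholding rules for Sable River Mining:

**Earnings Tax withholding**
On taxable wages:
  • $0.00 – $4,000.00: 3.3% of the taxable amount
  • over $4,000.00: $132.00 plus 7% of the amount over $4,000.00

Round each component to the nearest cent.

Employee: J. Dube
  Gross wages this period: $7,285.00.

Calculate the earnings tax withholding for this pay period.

$361.95

Earnings Tax: taxable = $7,285.00
  $132.00 + 7% × ($7,285.00 − $4,000.00) = $132.00 + 7% × $3,285.00 = $361.95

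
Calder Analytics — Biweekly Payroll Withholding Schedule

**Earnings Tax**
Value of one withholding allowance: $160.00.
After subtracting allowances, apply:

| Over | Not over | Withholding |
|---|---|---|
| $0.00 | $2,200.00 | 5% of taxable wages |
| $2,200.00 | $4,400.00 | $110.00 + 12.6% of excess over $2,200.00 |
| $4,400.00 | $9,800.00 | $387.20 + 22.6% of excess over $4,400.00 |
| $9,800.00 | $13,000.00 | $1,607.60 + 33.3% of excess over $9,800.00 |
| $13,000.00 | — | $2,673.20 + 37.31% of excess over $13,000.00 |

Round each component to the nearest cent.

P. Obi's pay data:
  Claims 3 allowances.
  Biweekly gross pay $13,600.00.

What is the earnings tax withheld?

$2,717.97

Earnings Tax: taxable = $13,600.00 − 3×$160.00 = $13,120.00
  $2,673.20 + 37.31% × ($13,120.00 − $13,000.00) = $2,673.20 + 37.31% × $120.00 = $2,717.97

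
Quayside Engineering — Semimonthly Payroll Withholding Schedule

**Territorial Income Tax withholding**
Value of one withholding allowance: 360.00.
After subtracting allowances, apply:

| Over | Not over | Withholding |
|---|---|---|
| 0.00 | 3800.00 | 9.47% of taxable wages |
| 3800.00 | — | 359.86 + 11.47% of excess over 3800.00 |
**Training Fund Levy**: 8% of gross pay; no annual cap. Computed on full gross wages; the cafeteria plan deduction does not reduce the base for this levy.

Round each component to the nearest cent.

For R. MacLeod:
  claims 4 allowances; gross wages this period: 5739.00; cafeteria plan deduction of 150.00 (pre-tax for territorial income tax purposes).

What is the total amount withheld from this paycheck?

Territorial Income Tax: taxable = 5739.00 − 150.00 − 4×360.00 = 4149.00
  359.86 + 11.47% × (4149.00 − 3800.00) = 359.86 + 11.47% × 349.00 = 399.89
Training Fund Levy: 8% × 5739.00 = 459.12
Total: 399.89 + 459.12 = 859.01

859.01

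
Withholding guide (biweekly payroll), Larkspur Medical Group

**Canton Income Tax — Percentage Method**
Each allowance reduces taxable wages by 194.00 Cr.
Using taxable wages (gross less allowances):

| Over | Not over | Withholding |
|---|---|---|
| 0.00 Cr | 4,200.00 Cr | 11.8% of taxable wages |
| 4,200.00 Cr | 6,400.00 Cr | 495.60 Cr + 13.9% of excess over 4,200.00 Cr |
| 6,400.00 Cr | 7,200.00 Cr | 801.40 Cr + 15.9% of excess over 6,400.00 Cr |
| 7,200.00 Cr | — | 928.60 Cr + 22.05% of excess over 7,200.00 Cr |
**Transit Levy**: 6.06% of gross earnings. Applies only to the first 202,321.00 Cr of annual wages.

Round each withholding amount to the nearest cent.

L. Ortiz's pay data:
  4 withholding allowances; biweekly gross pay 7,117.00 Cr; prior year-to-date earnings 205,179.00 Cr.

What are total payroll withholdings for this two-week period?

793.20 Cr

Canton Income Tax: taxable = 7,117.00 Cr − 4×194.00 Cr = 6,341.00 Cr
  495.60 Cr + 13.9% × (6,341.00 Cr − 4,200.00 Cr) = 495.60 Cr + 13.9% × 2,141.00 Cr = 793.20 Cr
Transit Levy: YTD 205,179.00 Cr ≥ cap 202,321.00 Cr → 0.00 Cr
Total: 793.20 Cr + 0.00 Cr = 793.20 Cr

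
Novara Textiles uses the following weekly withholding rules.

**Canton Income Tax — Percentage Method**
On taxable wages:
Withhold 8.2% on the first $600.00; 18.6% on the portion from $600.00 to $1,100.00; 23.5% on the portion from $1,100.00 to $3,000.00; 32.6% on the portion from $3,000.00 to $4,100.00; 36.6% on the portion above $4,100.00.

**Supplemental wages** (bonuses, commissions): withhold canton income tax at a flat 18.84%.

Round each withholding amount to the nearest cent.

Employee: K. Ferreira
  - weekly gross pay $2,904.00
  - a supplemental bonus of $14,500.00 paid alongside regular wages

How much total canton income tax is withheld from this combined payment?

Canton Income Tax: taxable = $2,904.00
  $142.20 + 23.5% × ($2,904.00 − $1,100.00) = $142.20 + 23.5% × $1,804.00 = $566.14
Supplemental (18.84% flat on bonus): 18.84% × $14,500.00 = $2,731.80
Total canton income tax: $566.14 + $2,731.80 = $3,297.94

$3,297.94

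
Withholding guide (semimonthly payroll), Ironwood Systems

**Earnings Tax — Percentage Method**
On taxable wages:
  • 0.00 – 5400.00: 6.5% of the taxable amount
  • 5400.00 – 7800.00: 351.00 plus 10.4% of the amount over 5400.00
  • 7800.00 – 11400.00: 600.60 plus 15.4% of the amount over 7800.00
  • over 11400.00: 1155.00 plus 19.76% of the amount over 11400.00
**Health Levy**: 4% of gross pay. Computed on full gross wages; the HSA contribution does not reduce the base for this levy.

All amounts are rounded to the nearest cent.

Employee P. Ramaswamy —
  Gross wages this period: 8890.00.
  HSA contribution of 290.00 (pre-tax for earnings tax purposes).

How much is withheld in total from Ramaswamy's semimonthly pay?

1079.40

Earnings Tax: taxable = 8890.00 − 290.00 = 8600.00
  600.60 + 15.4% × (8600.00 − 7800.00) = 600.60 + 15.4% × 800.00 = 723.80
Health Levy: 4% × 8890.00 = 355.60
Total: 723.80 + 355.60 = 1079.40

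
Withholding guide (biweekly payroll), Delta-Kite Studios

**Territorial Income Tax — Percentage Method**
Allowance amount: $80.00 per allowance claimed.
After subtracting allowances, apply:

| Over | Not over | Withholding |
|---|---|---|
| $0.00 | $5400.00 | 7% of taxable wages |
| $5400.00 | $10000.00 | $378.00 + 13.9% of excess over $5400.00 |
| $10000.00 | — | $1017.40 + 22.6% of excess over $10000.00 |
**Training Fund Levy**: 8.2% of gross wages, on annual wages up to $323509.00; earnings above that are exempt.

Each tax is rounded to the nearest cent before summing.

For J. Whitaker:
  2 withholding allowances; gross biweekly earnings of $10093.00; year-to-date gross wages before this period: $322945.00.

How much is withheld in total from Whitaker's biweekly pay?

Territorial Income Tax: taxable = $10093.00 − 2×$80.00 = $9933.00
  $378.00 + 13.9% × ($9933.00 − $5400.00) = $378.00 + 13.9% × $4533.00 = $1008.09
Training Fund Levy: cap $323509.00 − YTD $322945.00 = $564.00 subject; 8.2% × $564.00 = $46.25
Total: $1008.09 + $46.25 = $1054.34

$1054.34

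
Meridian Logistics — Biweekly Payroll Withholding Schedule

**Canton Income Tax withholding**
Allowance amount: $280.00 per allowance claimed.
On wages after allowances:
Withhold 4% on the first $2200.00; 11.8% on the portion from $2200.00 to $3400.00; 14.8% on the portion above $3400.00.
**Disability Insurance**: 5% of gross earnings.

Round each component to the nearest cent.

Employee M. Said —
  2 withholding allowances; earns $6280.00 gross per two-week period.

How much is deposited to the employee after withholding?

$5393.04

Canton Income Tax: taxable = $6280.00 − 2×$280.00 = $5720.00
  $229.60 + 14.8% × ($5720.00 − $3400.00) = $229.60 + 14.8% × $2320.00 = $572.96
Disability Insurance: 5% × $6280.00 = $314.00
Total withheld: $572.96 + $314.00 = $886.96
Net pay: $6280.00 − $886.96 = $5393.04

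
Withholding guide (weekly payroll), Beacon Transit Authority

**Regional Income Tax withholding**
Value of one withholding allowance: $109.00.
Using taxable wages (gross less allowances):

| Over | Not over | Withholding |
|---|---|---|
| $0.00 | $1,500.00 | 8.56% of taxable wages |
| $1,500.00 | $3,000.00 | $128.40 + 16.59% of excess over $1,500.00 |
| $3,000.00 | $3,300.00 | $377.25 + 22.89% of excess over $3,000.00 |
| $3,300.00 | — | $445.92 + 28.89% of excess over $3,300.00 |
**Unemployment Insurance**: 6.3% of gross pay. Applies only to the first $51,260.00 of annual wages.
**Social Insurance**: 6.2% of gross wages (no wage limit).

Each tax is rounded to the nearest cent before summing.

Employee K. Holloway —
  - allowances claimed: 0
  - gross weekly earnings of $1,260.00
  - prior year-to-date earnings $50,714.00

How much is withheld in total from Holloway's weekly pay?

Regional Income Tax: taxable = $1,260.00
  8.56% × $1,260.00 = $107.86
Unemployment Insurance: cap $51,260.00 − YTD $50,714.00 = $546.00 subject; 6.3% × $546.00 = $34.40
Social Insurance: 6.2% × $1,260.00 = $78.12
Total: $107.86 + $34.40 + $78.12 = $220.38

$220.38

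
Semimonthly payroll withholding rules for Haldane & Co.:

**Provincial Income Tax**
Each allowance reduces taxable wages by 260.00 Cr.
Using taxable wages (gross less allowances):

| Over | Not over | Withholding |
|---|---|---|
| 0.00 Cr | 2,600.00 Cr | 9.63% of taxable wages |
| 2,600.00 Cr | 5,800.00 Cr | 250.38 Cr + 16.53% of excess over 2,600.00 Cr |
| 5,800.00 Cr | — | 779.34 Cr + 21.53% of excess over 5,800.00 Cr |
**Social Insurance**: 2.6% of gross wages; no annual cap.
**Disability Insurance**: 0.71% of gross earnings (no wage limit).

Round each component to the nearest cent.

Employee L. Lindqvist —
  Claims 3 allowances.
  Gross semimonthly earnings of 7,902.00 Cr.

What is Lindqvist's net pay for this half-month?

Provincial Income Tax: taxable = 7,902.00 Cr − 3×260.00 Cr = 7,122.00 Cr
  779.34 Cr + 21.53% × (7,122.00 Cr − 5,800.00 Cr) = 779.34 Cr + 21.53% × 1,322.00 Cr = 1,063.97 Cr
Social Insurance: 2.6% × 7,902.00 Cr = 205.45 Cr
Disability Insurance: 0.71% × 7,902.00 Cr = 56.10 Cr
Total withheld: 1,063.97 Cr + 205.45 Cr + 56.10 Cr = 1,325.52 Cr
Net pay: 7,902.00 Cr − 1,325.52 Cr = 6,576.48 Cr

6,576.48 Cr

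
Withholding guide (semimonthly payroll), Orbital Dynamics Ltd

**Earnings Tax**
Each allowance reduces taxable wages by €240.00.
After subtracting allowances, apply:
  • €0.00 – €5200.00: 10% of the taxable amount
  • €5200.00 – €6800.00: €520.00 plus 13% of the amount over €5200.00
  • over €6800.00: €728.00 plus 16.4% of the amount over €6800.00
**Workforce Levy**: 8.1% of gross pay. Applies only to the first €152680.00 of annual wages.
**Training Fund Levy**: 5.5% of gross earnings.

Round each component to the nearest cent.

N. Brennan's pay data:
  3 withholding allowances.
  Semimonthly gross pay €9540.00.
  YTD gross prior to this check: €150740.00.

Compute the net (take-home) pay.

Earnings Tax: taxable = €9540.00 − 3×€240.00 = €8820.00
  €728.00 + 16.4% × (€8820.00 − €6800.00) = €728.00 + 16.4% × €2020.00 = €1059.28
Workforce Levy: cap €152680.00 − YTD €150740.00 = €1940.00 subject; 8.1% × €1940.00 = €157.14
Training Fund Levy: 5.5% × €9540.00 = €524.70
Total withheld: €1059.28 + €157.14 + €524.70 = €1741.12
Net pay: €9540.00 − €1741.12 = €7798.88

€7798.88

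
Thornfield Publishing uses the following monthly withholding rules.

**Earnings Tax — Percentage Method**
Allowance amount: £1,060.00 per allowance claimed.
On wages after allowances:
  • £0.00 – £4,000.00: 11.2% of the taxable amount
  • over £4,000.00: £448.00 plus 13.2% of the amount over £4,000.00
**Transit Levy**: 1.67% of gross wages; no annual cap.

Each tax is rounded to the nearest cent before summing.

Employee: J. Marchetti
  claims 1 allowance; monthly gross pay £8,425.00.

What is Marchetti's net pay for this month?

£7,392.12

Earnings Tax: taxable = £8,425.00 − 1×£1,060.00 = £7,365.00
  £448.00 + 13.2% × (£7,365.00 − £4,000.00) = £448.00 + 13.2% × £3,365.00 = £892.18
Transit Levy: 1.67% × £8,425.00 = £140.70
Total withheld: £892.18 + £140.70 = £1,032.88
Net pay: £8,425.00 − £1,032.88 = £7,392.12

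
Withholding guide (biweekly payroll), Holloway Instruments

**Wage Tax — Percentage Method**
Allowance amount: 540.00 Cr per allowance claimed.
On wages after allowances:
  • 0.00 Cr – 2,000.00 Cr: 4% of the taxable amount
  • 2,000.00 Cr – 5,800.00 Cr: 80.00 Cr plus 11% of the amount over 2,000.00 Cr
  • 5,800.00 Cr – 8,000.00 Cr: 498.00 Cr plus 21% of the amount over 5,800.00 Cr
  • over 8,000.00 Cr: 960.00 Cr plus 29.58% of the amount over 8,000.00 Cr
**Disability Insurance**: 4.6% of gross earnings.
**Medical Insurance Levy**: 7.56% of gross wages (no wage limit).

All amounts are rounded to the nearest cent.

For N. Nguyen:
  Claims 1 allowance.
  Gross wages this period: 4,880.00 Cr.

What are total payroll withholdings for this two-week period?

930.81 Cr

Wage Tax: taxable = 4,880.00 Cr − 1×540.00 Cr = 4,340.00 Cr
  80.00 Cr + 11% × (4,340.00 Cr − 2,000.00 Cr) = 80.00 Cr + 11% × 2,340.00 Cr = 337.40 Cr
Disability Insurance: 4.6% × 4,880.00 Cr = 224.48 Cr
Medical Insurance Levy: 7.56% × 4,880.00 Cr = 368.93 Cr
Total: 337.40 Cr + 224.48 Cr + 368.93 Cr = 930.81 Cr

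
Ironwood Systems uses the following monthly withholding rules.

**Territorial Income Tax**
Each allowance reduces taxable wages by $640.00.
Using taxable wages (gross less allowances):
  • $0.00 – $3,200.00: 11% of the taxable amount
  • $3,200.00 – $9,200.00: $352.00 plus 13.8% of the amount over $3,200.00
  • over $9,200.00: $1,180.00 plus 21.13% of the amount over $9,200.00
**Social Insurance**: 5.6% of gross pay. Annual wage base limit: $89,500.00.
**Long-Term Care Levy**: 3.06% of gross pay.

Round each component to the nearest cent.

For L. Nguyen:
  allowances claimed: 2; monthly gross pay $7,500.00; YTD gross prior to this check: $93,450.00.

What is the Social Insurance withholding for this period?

$0.00

Social Insurance: YTD $93,450.00 ≥ cap $89,500.00 → $0.00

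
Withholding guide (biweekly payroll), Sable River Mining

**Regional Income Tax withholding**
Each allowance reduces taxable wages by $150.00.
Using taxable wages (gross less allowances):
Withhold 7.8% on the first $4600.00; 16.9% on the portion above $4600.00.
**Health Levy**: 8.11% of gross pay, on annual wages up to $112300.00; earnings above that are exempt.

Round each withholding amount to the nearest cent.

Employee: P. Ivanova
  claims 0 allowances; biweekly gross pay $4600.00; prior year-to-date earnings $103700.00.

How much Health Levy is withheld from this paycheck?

Health Levy: 8.11% × $4600.00 = $373.06

$373.06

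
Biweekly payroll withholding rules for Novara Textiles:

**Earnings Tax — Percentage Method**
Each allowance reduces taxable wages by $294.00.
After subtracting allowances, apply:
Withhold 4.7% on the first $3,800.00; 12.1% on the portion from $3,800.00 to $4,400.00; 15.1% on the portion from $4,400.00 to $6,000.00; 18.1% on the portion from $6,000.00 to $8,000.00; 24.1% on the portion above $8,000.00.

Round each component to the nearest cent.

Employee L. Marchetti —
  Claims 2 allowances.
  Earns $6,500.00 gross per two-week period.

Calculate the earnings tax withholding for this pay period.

Earnings Tax: taxable = $6,500.00 − 2×$294.00 = $5,912.00
  $251.20 + 15.1% × ($5,912.00 − $4,400.00) = $251.20 + 15.1% × $1,512.00 = $479.51

$479.51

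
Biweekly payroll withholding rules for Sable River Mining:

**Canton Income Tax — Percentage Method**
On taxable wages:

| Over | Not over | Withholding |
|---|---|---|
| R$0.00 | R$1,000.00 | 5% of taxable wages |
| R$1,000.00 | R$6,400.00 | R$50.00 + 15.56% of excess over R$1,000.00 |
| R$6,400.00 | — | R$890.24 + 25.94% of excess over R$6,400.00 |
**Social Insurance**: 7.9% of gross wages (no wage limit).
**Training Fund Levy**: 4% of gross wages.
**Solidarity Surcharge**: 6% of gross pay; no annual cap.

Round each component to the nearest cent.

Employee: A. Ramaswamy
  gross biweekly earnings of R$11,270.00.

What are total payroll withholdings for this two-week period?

R$4,170.85

Canton Income Tax: taxable = R$11,270.00
  R$890.24 + 25.94% × (R$11,270.00 − R$6,400.00) = R$890.24 + 25.94% × R$4,870.00 = R$2,153.52
Social Insurance: 7.9% × R$11,270.00 = R$890.33
Training Fund Levy: 4% × R$11,270.00 = R$450.80
Solidarity Surcharge: 6% × R$11,270.00 = R$676.20
Total: R$2,153.52 + R$890.33 + R$450.80 + R$676.20 = R$4,170.85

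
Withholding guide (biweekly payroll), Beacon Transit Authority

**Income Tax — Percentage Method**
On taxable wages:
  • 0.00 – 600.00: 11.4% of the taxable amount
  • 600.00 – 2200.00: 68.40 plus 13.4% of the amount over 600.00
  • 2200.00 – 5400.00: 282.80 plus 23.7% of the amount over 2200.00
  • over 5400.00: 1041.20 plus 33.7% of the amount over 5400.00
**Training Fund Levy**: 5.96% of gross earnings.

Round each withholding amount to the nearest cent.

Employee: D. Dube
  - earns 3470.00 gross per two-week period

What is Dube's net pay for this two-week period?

Income Tax: taxable = 3470.00
  282.80 + 23.7% × (3470.00 − 2200.00) = 282.80 + 23.7% × 1270.00 = 583.79
Training Fund Levy: 5.96% × 3470.00 = 206.81
Total withheld: 583.79 + 206.81 = 790.60
Net pay: 3470.00 − 790.60 = 2679.40

2679.40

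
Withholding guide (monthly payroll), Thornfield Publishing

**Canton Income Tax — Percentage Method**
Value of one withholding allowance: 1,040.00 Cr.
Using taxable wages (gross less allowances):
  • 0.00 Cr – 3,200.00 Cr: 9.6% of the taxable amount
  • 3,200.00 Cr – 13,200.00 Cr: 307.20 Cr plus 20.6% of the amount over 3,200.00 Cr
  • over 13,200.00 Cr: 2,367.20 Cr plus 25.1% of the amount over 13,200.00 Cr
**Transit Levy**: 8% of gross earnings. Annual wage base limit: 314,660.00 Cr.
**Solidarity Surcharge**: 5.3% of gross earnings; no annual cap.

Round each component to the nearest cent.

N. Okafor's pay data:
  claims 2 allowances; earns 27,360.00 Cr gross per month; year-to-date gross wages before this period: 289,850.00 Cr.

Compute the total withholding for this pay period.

8,834.16 Cr

Canton Income Tax: taxable = 27,360.00 Cr − 2×1,040.00 Cr = 25,280.00 Cr
  2,367.20 Cr + 25.1% × (25,280.00 Cr − 13,200.00 Cr) = 2,367.20 Cr + 25.1% × 12,080.00 Cr = 5,399.28 Cr
Transit Levy: cap 314,660.00 Cr − YTD 289,850.00 Cr = 24,810.00 Cr subject; 8% × 24,810.00 Cr = 1,984.80 Cr
Solidarity Surcharge: 5.3% × 27,360.00 Cr = 1,450.08 Cr
Total: 5,399.28 Cr + 1,984.80 Cr + 1,450.08 Cr = 8,834.16 Cr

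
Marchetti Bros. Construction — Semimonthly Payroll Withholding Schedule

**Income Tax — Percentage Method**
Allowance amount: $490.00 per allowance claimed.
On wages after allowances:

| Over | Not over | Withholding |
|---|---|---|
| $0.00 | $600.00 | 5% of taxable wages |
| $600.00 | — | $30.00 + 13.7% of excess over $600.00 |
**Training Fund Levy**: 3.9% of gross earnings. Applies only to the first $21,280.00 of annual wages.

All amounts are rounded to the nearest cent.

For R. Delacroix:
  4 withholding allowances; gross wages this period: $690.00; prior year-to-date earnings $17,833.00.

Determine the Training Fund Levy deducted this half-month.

Training Fund Levy: 3.9% × $690.00 = $26.91

$26.91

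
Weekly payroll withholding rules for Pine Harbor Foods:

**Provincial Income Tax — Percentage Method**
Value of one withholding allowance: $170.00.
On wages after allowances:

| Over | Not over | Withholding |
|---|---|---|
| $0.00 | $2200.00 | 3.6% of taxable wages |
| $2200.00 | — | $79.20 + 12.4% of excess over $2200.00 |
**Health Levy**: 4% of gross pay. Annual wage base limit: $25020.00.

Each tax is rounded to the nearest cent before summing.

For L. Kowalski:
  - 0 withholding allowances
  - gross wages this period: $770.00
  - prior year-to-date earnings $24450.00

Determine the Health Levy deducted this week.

$22.80

Health Levy: cap $25020.00 − YTD $24450.00 = $570.00 subject; 4% × $570.00 = $22.80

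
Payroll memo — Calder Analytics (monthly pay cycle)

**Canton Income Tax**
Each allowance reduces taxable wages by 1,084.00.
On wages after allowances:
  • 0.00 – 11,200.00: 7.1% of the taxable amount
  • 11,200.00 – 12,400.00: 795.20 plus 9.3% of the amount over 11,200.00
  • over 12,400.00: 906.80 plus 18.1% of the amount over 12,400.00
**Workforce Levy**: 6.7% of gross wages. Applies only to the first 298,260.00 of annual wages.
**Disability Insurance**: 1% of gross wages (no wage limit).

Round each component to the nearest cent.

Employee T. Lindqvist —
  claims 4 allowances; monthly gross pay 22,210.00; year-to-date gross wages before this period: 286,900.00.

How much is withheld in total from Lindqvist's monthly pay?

2,880.81

Canton Income Tax: taxable = 22,210.00 − 4×1,084.00 = 17,874.00
  906.80 + 18.1% × (17,874.00 − 12,400.00) = 906.80 + 18.1% × 5,474.00 = 1,897.59
Workforce Levy: cap 298,260.00 − YTD 286,900.00 = 11,360.00 subject; 6.7% × 11,360.00 = 761.12
Disability Insurance: 1% × 22,210.00 = 222.10
Total: 1,897.59 + 761.12 + 222.10 = 2,880.81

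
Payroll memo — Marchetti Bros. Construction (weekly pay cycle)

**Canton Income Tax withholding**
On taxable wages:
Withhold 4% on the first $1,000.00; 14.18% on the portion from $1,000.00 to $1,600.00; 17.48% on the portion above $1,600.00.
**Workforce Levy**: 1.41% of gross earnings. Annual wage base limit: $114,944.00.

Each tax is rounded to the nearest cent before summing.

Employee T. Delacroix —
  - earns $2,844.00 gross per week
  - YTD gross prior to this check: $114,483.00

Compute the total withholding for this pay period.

$349.03

Canton Income Tax: taxable = $2,844.00
  $125.08 + 17.48% × ($2,844.00 − $1,600.00) = $125.08 + 17.48% × $1,244.00 = $342.53
Workforce Levy: cap $114,944.00 − YTD $114,483.00 = $461.00 subject; 1.41% × $461.00 = $6.50
Total: $342.53 + $6.50 = $349.03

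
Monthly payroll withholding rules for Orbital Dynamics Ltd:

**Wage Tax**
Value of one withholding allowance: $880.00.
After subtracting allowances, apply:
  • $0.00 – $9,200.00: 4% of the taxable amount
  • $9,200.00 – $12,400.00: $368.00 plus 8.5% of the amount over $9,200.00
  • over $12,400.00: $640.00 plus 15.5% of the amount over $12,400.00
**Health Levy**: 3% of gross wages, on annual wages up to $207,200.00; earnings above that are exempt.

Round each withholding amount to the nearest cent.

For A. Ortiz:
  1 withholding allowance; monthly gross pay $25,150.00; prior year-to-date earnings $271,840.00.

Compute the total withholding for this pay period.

Wage Tax: taxable = $25,150.00 − 1×$880.00 = $24,270.00
  $640.00 + 15.5% × ($24,270.00 − $12,400.00) = $640.00 + 15.5% × $11,870.00 = $2,479.85
Health Levy: YTD $271,840.00 ≥ cap $207,200.00 → $0.00
Total: $2,479.85 + $0.00 = $2,479.85

$2,479.85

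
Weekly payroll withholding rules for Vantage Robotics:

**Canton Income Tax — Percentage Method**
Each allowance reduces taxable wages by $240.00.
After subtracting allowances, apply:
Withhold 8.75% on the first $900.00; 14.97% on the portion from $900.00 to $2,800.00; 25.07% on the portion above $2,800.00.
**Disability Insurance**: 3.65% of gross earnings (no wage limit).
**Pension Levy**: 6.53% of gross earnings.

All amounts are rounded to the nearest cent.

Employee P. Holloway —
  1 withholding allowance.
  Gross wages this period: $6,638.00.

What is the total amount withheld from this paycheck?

Canton Income Tax: taxable = $6,638.00 − 1×$240.00 = $6,398.00
  $363.18 + 25.07% × ($6,398.00 − $2,800.00) = $363.18 + 25.07% × $3,598.00 = $1,265.20
Disability Insurance: 3.65% × $6,638.00 = $242.29
Pension Levy: 6.53% × $6,638.00 = $433.46
Total: $1,265.20 + $242.29 + $433.46 = $1,940.95

$1,940.95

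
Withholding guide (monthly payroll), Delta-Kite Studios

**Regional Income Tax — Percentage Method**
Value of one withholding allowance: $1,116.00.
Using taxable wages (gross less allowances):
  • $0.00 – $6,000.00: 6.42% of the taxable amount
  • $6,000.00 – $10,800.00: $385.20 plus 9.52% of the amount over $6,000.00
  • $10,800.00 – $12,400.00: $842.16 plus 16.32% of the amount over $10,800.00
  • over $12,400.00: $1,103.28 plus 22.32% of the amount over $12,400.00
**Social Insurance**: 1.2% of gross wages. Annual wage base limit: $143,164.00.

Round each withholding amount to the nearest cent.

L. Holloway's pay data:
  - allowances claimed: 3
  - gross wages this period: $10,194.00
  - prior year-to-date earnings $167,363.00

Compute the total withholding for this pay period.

Regional Income Tax: taxable = $10,194.00 − 3×$1,116.00 = $6,846.00
  $385.20 + 9.52% × ($6,846.00 − $6,000.00) = $385.20 + 9.52% × $846.00 = $465.74
Social Insurance: YTD $167,363.00 ≥ cap $143,164.00 → $0.00
Total: $465.74 + $0.00 = $465.74

$465.74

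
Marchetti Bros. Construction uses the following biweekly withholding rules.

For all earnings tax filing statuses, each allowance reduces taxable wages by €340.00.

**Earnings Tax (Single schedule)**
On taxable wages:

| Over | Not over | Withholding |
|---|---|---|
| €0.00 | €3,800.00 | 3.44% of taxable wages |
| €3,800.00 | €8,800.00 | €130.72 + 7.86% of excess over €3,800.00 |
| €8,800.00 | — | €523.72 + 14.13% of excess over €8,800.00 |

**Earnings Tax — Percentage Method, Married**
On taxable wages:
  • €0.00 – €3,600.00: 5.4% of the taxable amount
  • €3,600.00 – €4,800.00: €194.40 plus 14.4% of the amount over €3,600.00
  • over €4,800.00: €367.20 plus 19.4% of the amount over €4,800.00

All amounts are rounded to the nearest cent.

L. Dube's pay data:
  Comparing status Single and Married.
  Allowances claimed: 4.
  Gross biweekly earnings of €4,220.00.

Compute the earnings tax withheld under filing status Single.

€98.38

Earnings Tax (Single): taxable = €4,220.00 − 4×€340.00 = €2,860.00
  3.44% × €2,860.00 = €98.38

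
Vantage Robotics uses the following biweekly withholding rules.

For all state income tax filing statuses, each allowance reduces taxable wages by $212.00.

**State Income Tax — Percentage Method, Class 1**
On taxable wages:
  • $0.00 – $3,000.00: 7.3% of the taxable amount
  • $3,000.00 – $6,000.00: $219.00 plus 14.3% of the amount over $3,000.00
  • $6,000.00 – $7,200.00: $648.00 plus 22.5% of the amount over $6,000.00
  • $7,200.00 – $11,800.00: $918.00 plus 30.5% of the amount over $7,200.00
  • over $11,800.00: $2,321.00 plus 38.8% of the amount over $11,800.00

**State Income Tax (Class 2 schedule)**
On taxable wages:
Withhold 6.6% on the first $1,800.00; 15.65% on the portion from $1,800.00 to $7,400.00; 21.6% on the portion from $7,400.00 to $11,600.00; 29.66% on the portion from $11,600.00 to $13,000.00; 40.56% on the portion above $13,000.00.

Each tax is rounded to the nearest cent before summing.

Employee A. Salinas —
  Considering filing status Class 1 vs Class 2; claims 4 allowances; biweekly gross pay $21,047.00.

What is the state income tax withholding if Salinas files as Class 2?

$5,237.55

State Income Tax (Class 2): taxable = $21,047.00 − 4×$212.00 = $20,199.00
  $2,317.64 + 40.56% × ($20,199.00 − $13,000.00) = $2,317.64 + 40.56% × $7,199.00 = $5,237.55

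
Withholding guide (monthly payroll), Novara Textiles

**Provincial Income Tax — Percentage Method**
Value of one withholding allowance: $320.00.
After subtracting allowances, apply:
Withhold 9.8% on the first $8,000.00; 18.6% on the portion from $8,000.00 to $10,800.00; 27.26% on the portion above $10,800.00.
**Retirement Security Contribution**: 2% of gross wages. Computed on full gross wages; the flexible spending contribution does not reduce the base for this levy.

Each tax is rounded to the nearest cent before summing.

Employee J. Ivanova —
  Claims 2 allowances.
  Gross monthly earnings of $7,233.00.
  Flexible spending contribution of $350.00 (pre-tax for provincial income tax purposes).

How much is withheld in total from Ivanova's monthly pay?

$756.47

Provincial Income Tax: taxable = $7,233.00 − $350.00 − 2×$320.00 = $6,243.00
  9.8% × $6,243.00 = $611.81
Retirement Security Contribution: 2% × $7,233.00 = $144.66
Total: $611.81 + $144.66 = $756.47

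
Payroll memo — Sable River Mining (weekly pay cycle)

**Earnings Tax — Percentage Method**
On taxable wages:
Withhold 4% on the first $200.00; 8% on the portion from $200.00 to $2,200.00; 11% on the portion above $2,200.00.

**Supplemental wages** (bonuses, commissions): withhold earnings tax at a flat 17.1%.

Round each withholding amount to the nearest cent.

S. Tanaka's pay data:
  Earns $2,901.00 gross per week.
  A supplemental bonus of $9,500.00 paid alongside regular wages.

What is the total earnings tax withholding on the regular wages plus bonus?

Earnings Tax: taxable = $2,901.00
  $168.00 + 11% × ($2,901.00 − $2,200.00) = $168.00 + 11% × $701.00 = $245.11
Supplemental (17.1% flat on bonus): 17.1% × $9,500.00 = $1,624.50
Total earnings tax: $245.11 + $1,624.50 = $1,869.61

$1,869.61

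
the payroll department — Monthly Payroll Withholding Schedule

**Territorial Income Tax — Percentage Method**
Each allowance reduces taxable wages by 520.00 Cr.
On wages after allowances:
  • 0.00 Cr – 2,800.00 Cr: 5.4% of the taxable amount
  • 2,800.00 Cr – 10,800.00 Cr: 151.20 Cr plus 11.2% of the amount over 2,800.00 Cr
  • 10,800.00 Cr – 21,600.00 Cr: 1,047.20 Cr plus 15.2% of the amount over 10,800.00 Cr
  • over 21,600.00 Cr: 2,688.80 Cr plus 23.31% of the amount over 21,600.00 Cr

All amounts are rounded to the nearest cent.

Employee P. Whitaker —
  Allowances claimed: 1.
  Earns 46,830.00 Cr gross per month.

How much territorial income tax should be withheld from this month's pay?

Territorial Income Tax: taxable = 46,830.00 Cr − 1×520.00 Cr = 46,310.00 Cr
  2,688.80 Cr + 23.31% × (46,310.00 Cr − 21,600.00 Cr) = 2,688.80 Cr + 23.31% × 24,710.00 Cr = 8,448.70 Cr

8,448.70 Cr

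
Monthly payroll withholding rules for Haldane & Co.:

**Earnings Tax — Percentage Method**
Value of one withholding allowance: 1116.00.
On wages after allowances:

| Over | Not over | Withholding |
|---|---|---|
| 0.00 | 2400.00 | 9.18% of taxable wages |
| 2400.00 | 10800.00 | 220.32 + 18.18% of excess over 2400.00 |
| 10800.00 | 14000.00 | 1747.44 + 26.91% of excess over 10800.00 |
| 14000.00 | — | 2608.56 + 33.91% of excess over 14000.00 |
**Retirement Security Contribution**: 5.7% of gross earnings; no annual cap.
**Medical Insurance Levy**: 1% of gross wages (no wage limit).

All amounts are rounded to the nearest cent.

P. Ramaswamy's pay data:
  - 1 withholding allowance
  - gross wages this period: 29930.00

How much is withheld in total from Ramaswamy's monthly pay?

Earnings Tax: taxable = 29930.00 − 1×1116.00 = 28814.00
  2608.56 + 33.91% × (28814.00 − 14000.00) = 2608.56 + 33.91% × 14814.00 = 7631.99
Retirement Security Contribution: 5.7% × 29930.00 = 1706.01
Medical Insurance Levy: 1% × 29930.00 = 299.30
Total: 7631.99 + 1706.01 + 299.30 = 9637.30

9637.30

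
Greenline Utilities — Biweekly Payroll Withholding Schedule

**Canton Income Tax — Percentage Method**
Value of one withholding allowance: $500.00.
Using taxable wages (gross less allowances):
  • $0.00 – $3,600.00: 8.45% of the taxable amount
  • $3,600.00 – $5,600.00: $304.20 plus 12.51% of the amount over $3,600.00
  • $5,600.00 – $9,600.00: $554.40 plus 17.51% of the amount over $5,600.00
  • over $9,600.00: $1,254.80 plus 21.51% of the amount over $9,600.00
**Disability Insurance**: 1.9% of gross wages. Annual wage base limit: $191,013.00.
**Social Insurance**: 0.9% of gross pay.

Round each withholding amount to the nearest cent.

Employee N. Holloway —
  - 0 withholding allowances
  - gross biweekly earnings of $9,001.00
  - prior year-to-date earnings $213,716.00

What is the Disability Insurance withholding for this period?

Disability Insurance: YTD $213,716.00 ≥ cap $191,013.00 → $0.00

$0.00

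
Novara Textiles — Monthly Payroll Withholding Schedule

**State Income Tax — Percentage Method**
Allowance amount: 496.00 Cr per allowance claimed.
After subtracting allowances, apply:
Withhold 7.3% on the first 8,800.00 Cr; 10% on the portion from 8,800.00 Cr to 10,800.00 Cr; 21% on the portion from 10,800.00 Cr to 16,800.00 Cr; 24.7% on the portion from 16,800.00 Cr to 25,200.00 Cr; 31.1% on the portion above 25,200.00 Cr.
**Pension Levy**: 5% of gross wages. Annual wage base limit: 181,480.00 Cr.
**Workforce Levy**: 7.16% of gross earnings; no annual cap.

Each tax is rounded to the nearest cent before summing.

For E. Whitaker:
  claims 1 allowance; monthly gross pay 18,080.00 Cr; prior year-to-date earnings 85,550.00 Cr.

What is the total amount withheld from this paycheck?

4,494.58 Cr

State Income Tax: taxable = 18,080.00 Cr − 1×496.00 Cr = 17,584.00 Cr
  2,102.40 Cr + 24.7% × (17,584.00 Cr − 16,800.00 Cr) = 2,102.40 Cr + 24.7% × 784.00 Cr = 2,296.05 Cr
Pension Levy: 5% × 18,080.00 Cr = 904.00 Cr
Workforce Levy: 7.16% × 18,080.00 Cr = 1,294.53 Cr
Total: 2,296.05 Cr + 904.00 Cr + 1,294.53 Cr = 4,494.58 Cr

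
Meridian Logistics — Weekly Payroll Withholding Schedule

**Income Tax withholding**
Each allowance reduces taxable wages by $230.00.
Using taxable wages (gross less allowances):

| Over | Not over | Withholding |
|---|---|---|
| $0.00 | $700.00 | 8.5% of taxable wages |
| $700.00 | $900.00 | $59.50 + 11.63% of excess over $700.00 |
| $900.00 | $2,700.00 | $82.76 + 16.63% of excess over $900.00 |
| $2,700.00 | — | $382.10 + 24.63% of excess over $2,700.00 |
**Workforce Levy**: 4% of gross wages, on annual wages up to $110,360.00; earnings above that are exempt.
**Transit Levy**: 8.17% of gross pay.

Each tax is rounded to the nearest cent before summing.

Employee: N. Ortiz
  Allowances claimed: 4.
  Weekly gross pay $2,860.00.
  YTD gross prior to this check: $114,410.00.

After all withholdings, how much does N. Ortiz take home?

$2,370.63

Income Tax: taxable = $2,860.00 − 4×$230.00 = $1,940.00
  $82.76 + 16.63% × ($1,940.00 − $900.00) = $82.76 + 16.63% × $1,040.00 = $255.71
Workforce Levy: YTD $114,410.00 ≥ cap $110,360.00 → $0.00
Transit Levy: 8.17% × $2,860.00 = $233.66
Total withheld: $255.71 + $0.00 + $233.66 = $489.37
Net pay: $2,860.00 − $489.37 = $2,370.63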